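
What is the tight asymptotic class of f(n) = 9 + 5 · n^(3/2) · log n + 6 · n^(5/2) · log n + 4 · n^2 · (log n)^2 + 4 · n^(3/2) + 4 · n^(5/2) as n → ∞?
f(n) ∈ Θ(n^(5/2) · log n)

Compare the terms by growth order. For large n, n^a · (log n)^b dominates n^a' · (log n)^b' iff a > a', or (a = a' and b > b'). Ranking the 6 terms shows the dominant one is 6 · n^(5/2) · log n. Hence f(n) ∈ Θ(n^(5/2) · log n).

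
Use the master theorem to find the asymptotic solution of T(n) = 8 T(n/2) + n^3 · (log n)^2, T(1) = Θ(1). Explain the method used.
T(n) = Θ(n^3 · (log n)^3)

Here log_2 8 = 3 and f(n) = n^3 · (log n)^2 = Θ(n^(log_2 8) · (log n)^2). This is the extended Case 2 of the master theorem (f matches the critical exponent up to log factors), giving T(n) = Θ(n^(log_2 8) · (log n)^(2+1)) = Θ(n^3 · (log n)^3).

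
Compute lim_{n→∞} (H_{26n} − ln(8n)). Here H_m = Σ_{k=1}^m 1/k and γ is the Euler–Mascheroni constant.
lim = ln(13/4) + γ

By Euler-Maclaurin, H_m = ln m + γ + O(1/m). So
  H_{26n} − ln(8n) = ln(26n) + γ − ln(8n) + O(1/n)
                       = ln(26/8) + γ + O(1/n).
Hence the limit is ln(26/8) + γ (= ln(13/4)).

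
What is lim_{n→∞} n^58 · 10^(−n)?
lim = 0

Exponentials with base > 1 dominate every fixed polynomial: for any fixed c, n^c / 10^n → 0 as n → ∞ (e.g. by the ratio test, or by writing 10^n = e^(n ln 10) and noting e^(n ln 10) / n^c → ∞). Hence n^58 · 10^(−n) = n^58 / 10^n → 0.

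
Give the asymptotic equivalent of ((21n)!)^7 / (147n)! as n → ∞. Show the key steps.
((21n)!)^7/(147n)! ~ ((2π·21n)^(6/2) / sqrt(7)) · 7^(−7·21n)  →  0

Write N = 21n. Stirling: N! ~ sqrt(2π N)(N/e)^N and (7N)! ~ sqrt(2π·7N)·(7N/e)^(7N).
  (N!)^7/(7N)! ~ (2π N)^(7/2) (N/e)^(7N) / [sqrt(2π·7N) (7N/e)^(7N)]
     = (2π N)^(7/2) / sqrt(2π·7N) · (N/(7N))^(7N)
     = (2π N)^((7−1)/2) / sqrt(7) · 7^(−7N).
Since 7^7 > 1, the factor 7^(−7N) decays exponentially, so the ratio → 0. Substituting N = 21n gives the stated form.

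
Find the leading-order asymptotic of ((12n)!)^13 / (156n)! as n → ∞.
((12n)!)^13/(156n)! ~ ((2π·12n)^(12/2) / sqrt(13)) · 13^(−13·12n)  →  0

Write N = 12n. Stirling: N! ~ sqrt(2π N)(N/e)^N and (13N)! ~ sqrt(2π·13N)·(13N/e)^(13N).
  (N!)^13/(13N)! ~ (2π N)^(13/2) (N/e)^(13N) / [sqrt(2π·13N) (13N/e)^(13N)]
     = (2π N)^(13/2) / sqrt(2π·13N) · (N/(13N))^(13N)
     = (2π N)^((13−1)/2) / sqrt(13) · 13^(−13N).
Since 13^13 > 1, the factor 13^(−13N) decays exponentially, so the ratio → 0. Substituting N = 12n gives the stated form.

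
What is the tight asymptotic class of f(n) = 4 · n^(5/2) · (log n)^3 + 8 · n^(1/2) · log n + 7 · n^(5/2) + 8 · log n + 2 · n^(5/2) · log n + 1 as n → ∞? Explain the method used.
f(n) ∈ Θ(n^(5/2) · (log n)^3)

Compare the terms by growth order. For large n, n^a · (log n)^b dominates n^a' · (log n)^b' iff a > a', or (a = a' and b > b'). Ranking the 6 terms shows the dominant one is 4 · n^(5/2) · (log n)^3. Hence f(n) ∈ Θ(n^(5/2) · (log n)^3).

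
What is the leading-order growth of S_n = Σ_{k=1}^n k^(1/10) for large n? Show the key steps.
S_n ~ (10/11) · n^(11/10)

Integral comparison: Σ_{k=1}^n k^(1/10) = ∫_0^n x^(1/10) dx + O(n^(1/10)). The integral is n^(1 + 1/10) / (1 + 1/10) = n^((1+10)/10) / ((1+10)/10) = (10/11) · n^(11/10).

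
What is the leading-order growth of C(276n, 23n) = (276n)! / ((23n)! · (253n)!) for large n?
C(276n, 23n) ~ (8916100448256/285311670611)^(23n) · sqrt(6/(11π·23n))

Write N = 23n. Apply Stirling to each factorial:
  (12N)! ~ sqrt(2π·12N) · (12N/e)^(12N),
  N! ~ sqrt(2π N) · (N/e)^N,
  (11N)! ~ sqrt(2π·11N) · (11N/e)^(11N).
The exponential factors combine to (12N)^(12N) / (N^N · (11N)^(11N)) = 12^(12N)/11^(11N) = (12^12/11^11)^N = (8916100448256/285311670611)^N.
The square-root prefactors combine to sqrt(2π·12N) / (sqrt(2π N)·sqrt(2π·11N)) = sqrt(12 / (2π·11·N)) = sqrt(6/(11π·23n)).
Substituting N = 23n: C(276n, 23n) ~ (8916100448256/285311670611)^(23n) · sqrt(6/(11π·23n)).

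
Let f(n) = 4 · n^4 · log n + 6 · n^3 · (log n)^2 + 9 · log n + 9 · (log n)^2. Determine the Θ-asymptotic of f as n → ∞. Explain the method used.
f(n) ∈ Θ(n^4 · log n)

Compare the terms by growth order. For large n, n^a · (log n)^b dominates n^a' · (log n)^b' iff a > a', or (a = a' and b > b'). Ranking the 4 terms shows the dominant one is 4 · n^4 · log n. Hence f(n) ∈ Θ(n^4 · log n).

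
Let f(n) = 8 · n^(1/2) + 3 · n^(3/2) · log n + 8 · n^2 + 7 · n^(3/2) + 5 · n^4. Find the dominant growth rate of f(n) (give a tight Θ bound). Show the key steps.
f(n) ∈ Θ(n^4)

Compare the terms by growth order. For large n, n^a · (log n)^b dominates n^a' · (log n)^b' iff a > a', or (a = a' and b > b'). Ranking the 5 terms shows the dominant one is 5 · n^4. Hence f(n) ∈ Θ(n^4).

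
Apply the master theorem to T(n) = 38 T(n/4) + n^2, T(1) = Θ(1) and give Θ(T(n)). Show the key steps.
T(n) = Θ(n^(log_4 38))

Master theorem: compare f(n) = n^2 to n^(log_4 38) where log_4 38 ≈ 2.624. Since 2 < log_4 38, we have f(n) = O(n^(log_4 38 − ε)) for some ε > 0 — Case 1. Hence T(n) = Θ(n^(log_4 38)).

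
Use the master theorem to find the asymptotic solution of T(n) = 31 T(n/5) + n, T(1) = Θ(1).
T(n) = Θ(n^(log_5 31))

Master theorem: compare f(n) = n to n^(log_5 31) where log_5 31 ≈ 2.134. Since 1 < log_5 31, we have f(n) = O(n^(log_5 31 − ε)) for some ε > 0 — Case 1. Hence T(n) = Θ(n^(log_5 31)).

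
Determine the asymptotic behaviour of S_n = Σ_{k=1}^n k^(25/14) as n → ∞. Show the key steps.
S_n ~ (14/39) · n^(39/14)

Integral comparison: Σ_{k=1}^n k^(25/14) = ∫_0^n x^(25/14) dx + O(n^(25/14)). The integral is n^(1 + 25/14) / (1 + 25/14) = n^((25+14)/14) / ((25+14)/14) = (14/39) · n^(39/14).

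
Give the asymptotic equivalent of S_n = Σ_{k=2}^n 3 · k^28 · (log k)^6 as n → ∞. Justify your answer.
S_n ~ 3 · n^29 · (log n)^6 / 29

By integral comparison, S_n = ∫_1^n 3 · x^28 · (log x)^6 dx + O(n^28 · (log n)^6). For the integral, the leading term of ∫_1^n x^28 (log x)^6 dx is n^29/29 · (log n)^6 (by repeated integration by parts; each step lowers the log-exponent and produces a relatively O(1/log n) correction). Hence S_n ~ 3 · n^29 · (log n)^6 / 29.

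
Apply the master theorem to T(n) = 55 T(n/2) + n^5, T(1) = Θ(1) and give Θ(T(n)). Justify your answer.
T(n) = Θ(n^(log_2 55))

Master theorem: compare f(n) = n^5 to n^(log_2 55) where log_2 55 ≈ 5.781. Since 5 < log_2 55, we have f(n) = O(n^(log_2 55 − ε)) for some ε > 0 — Case 1. Hence T(n) = Θ(n^(log_2 55)).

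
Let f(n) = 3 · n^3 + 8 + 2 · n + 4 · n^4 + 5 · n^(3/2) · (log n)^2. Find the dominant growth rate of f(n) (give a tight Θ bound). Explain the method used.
f(n) ∈ Θ(n^4)

Compare the terms by growth order. For large n, n^a · (log n)^b dominates n^a' · (log n)^b' iff a > a', or (a = a' and b > b'). Ranking the 5 terms shows the dominant one is 4 · n^4. Hence f(n) ∈ Θ(n^4).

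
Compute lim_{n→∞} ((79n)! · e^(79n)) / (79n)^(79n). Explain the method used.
lim = ∞

Stirling: (79n)! ~ sqrt(2π·79n) · (79n/e)^(79n). Hence
  (79n)! · e^(79n) / (79n)^(79n) ~ sqrt(2π·79n) = sqrt(2π·79) · sqrt(n) → ∞.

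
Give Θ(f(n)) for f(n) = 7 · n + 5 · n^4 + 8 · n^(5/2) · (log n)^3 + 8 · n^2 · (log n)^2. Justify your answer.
f(n) ∈ Θ(n^4)

Compare the terms by growth order. For large n, n^a · (log n)^b dominates n^a' · (log n)^b' iff a > a', or (a = a' and b > b'). Ranking the 4 terms shows the dominant one is 5 · n^4. Hence f(n) ∈ Θ(n^4).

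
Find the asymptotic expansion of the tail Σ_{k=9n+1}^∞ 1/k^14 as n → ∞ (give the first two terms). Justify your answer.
Σ_{k>9n} 1/k^14 = 1/(13 · (9n)^13) − 1/(2 · (9n)^14) + O(1/(9n)^15)

Compare to the integral: ∫_{9n}^∞ x^(−14) dx = [−x^(−13)/13]_{9n}^∞ = 1/((14−1)·(9n)^13). The Euler-Maclaurin correction adds −f(9n)/2 = −1/(2·(9n)^14). Euler-Maclaurin then gives
  Σ_{k>9n} 1/k^14 = ∫_{9n}^∞ dx/x^14 − 1/(2·(9n)^14) + O(1/(9n)^15).
(Equivalently this is ζ(14) − Σ_{k≤9n} 1/k^14.)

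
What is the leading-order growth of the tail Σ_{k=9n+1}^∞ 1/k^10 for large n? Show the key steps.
Σ_{k>9n} 1/k^10 ~ 1/(9 · (9n)^9)

Compare to the integral: ∫_{9n}^∞ x^(−10) dx = [−x^(−9)/9]_{9n}^∞ = 1/((10−1)·(9n)^9). Euler-Maclaurin then gives
  Σ_{k>9n} 1/k^10 = ∫_{9n}^∞ dx/x^10 − 1/(2·(9n)^10) + O(1/(9n)^11).
(Equivalently this is ζ(10) − Σ_{k≤9n} 1/k^10.)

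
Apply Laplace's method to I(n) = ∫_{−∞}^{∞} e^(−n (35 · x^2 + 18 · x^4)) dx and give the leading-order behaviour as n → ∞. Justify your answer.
I(n) ~ sqrt(π/(35n))

φ(x) = 35 · x^2 + 18 · x^4 has its unique global minimum at x* = 0 (since φ'(x) = 70x + 72x^3 = 0 only at x = 0 for real x with both coefficients positive, and φ → ∞ as |x| → ∞). At x* = 0, φ(0) = 0 and φ''(0) = 70. Laplace's method then gives
  I(n) ~ sqrt(2π / (n · φ''(0))) · e^(−n φ(0)) = sqrt(2π / (70n)) = sqrt(π/(35n)).
The 18 · x^4 term contributes only at subleading order (an O(1/n) relative correction).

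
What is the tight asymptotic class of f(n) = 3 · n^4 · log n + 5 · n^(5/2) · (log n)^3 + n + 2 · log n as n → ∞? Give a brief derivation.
f(n) ∈ Θ(n^4 · log n)

Compare the terms by growth order. For large n, n^a · (log n)^b dominates n^a' · (log n)^b' iff a > a', or (a = a' and b > b'). Ranking the 4 terms shows the dominant one is 3 · n^4 · log n. Hence f(n) ∈ Θ(n^4 · log n).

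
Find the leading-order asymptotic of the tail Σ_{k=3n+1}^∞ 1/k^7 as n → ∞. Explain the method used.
Σ_{k>3n} 1/k^7 ~ 1/(6 · (3n)^6)

Compare to the integral: ∫_{3n}^∞ x^(−7) dx = [−x^(−6)/6]_{3n}^∞ = 1/((7−1)·(3n)^6). Euler-Maclaurin then gives
  Σ_{k>3n} 1/k^7 = ∫_{3n}^∞ dx/x^7 − 1/(2·(3n)^7) + O(1/(3n)^8).
(Equivalently this is ζ(7) − Σ_{k≤3n} 1/k^7.)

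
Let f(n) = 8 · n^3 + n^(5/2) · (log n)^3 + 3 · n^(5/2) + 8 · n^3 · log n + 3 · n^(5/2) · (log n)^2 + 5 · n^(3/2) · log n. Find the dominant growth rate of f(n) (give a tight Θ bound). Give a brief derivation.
f(n) ∈ Θ(n^3 · log n)

Compare the terms by growth order. For large n, n^a · (log n)^b dominates n^a' · (log n)^b' iff a > a', or (a = a' and b > b'). Ranking the 6 terms shows the dominant one is 8 · n^3 · log n. Hence f(n) ∈ Θ(n^3 · log n).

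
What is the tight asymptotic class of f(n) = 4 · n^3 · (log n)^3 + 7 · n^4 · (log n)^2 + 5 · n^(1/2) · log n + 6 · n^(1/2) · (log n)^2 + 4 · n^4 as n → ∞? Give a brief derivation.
f(n) ∈ Θ(n^4 · (log n)^2)

Compare the terms by growth order. For large n, n^a · (log n)^b dominates n^a' · (log n)^b' iff a > a', or (a = a' and b > b'). Ranking the 5 terms shows the dominant one is 7 · n^4 · (log n)^2. Hence f(n) ∈ Θ(n^4 · (log n)^2).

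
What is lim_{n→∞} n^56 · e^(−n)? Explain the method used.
lim = 0

Exponentials with base > 1 dominate every fixed polynomial: for any fixed c, n^c / e^n → 0 as n → ∞ (e.g. by the ratio test, or since e^n grows faster than any power of n). Hence n^56 · e^(−n) = n^56 / e^n → 0.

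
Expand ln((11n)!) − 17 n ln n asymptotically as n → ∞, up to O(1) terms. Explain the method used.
ln((11n)!) − 17 n ln n = −6 n ln n + 11(ln 11 − 1) n + (1/2) ln(2π·11n) + O(1/n)

Stirling: ln((11n)!) = 11n ln(11n) − 11n + (1/2) ln(2π·11n) + O(1/n).
Expand 11n ln(11n) = 11n (ln n + ln 11) = 11n ln n + 11n ln 11.
Subtract 17n ln n: leading term is (11 − 17) n ln n = −6 n ln n. The next term is 11n ln 11 − 11n = 11(ln 11 − 1) n. Then the (1/2) ln(2π·11n) correction.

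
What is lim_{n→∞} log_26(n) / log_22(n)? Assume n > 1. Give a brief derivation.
lim = ln(22) / ln(26) = log_26(22)

Change of base: log_26(n) = ln n / ln 26 and log_22(n) = ln n / ln 22. The ratio is (ln n / ln 26) · (ln 22 / ln n) = ln 22 / ln 26, a constant independent of n. So the limit is ln 22 / ln 26 = log_26(22).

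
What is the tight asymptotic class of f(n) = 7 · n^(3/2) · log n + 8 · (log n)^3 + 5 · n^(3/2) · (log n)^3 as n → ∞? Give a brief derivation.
f(n) ∈ Θ(n^(3/2) · (log n)^3)

Compare the terms by growth order. For large n, n^a · (log n)^b dominates n^a' · (log n)^b' iff a > a', or (a = a' and b > b'). Ranking the 3 terms shows the dominant one is 5 · n^(3/2) · (log n)^3. Hence f(n) ∈ Θ(n^(3/2) · (log n)^3).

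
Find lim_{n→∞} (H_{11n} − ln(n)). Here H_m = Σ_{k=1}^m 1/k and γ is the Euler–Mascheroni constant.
lim = ln 11 + γ

By Euler-Maclaurin, H_m = ln m + γ + O(1/m). So
  H_{11n} − ln(n) = ln(11n) + γ − ln(n) + O(1/n)
                       = ln(11/1) + γ + O(1/n).
Hence the limit is ln(11/1) + γ.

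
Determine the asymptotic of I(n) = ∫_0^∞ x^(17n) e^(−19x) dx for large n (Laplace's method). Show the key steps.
I(n) ~ (sqrt(2π·17n) / 19) · (17n/(19e))^(17n)

Write the integrand as exp(17n ln x − 19x) and set f(x) = 17n ln x − 19x. Then f'(x) = 17n/x − 19 = 0 at x* = 17n/19, and f''(x*) = −17n/x*^2 = −19^2/(17n). Laplace's method (interior maximum) gives
  I(n) ~ e^(f(x*)) · sqrt(2π / |f''(x*)|)
        = exp(17n ln(17n/19) − 17n) · sqrt(2π · 17n / 19^2)
        = (17n/19)^(17n) e^(−17n) · sqrt(2π·17n) / 19
        = (sqrt(2π·17n) / 19) · (17n/(19e))^(17n).
This matches Γ(17n+1)/19^(17n+1) with Stirling applied to Γ.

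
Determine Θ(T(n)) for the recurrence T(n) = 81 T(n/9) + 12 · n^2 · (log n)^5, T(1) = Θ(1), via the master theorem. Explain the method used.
T(n) = Θ(n^2 · (log n)^6)

Here log_9 81 = 2 and f(n) = 12 · n^2 · (log n)^5 = Θ(n^(log_9 81) · (log n)^5). This is the extended Case 2 of the master theorem (f matches the critical exponent up to log factors), giving T(n) = Θ(n^(log_9 81) · (log n)^(5+1)) = Θ(n^2 · (log n)^6).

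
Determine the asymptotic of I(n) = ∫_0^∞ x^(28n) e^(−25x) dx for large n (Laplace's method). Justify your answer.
I(n) ~ (sqrt(2π·28n) / 25) · (28n/(25e))^(28n)

Write the integrand as exp(28n ln x − 25x) and set f(x) = 28n ln x − 25x. Then f'(x) = 28n/x − 25 = 0 at x* = 28n/25, and f''(x*) = −28n/x*^2 = −25^2/(28n). Laplace's method (interior maximum) gives
  I(n) ~ e^(f(x*)) · sqrt(2π / |f''(x*)|)
        = exp(28n ln(28n/25) − 28n) · sqrt(2π · 28n / 25^2)
        = (28n/25)^(28n) e^(−28n) · sqrt(2π·28n) / 25
        = (sqrt(2π·28n) / 25) · (28n/(25e))^(28n).
This matches Γ(28n+1)/25^(28n+1) with Stirling applied to Γ.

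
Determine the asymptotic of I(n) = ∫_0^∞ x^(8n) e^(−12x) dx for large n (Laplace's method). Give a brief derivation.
I(n) ~ (sqrt(2π·8n) / 12) · (8n/(12e))^(8n)

Write the integrand as exp(8n ln x − 12x) and set f(x) = 8n ln x − 12x. Then f'(x) = 8n/x − 12 = 0 at x* = 8n/12, and f''(x*) = −8n/x*^2 = −12^2/(8n). Laplace's method (interior maximum) gives
  I(n) ~ e^(f(x*)) · sqrt(2π / |f''(x*)|)
        = exp(8n ln(8n/12) − 8n) · sqrt(2π · 8n / 12^2)
        = (8n/12)^(8n) e^(−8n) · sqrt(2π·8n) / 12
        = (sqrt(2π·8n) / 12) · (8n/(12e))^(8n).
This matches Γ(8n+1)/12^(8n+1) with Stirling applied to Γ.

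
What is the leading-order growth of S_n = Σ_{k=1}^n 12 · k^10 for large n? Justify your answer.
S_n ~ 12 · n^11 / 11

By integral comparison (Euler-Maclaurin), Σ_{k=1}^n 12 · k^10 = 12 · ∫_0^n x^10 dx + O(n^10) = 12 · n^11/11 + O(n^10). (Equivalently, Faulhaber's formula gives the same leading term.)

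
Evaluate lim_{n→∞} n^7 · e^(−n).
lim = 0

Exponentials with base > 1 dominate every fixed polynomial: for any fixed c, n^c / e^n → 0 as n → ∞ (e.g. by the ratio test, or since e^n grows faster than any power of n). Hence n^7 · e^(−n) = n^7 / e^n → 0.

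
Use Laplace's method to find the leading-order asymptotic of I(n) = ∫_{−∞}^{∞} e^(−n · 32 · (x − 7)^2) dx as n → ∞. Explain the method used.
I(n) = sqrt(π/(32n))

Here φ(x) = 32 · (x − 7)^2 has its unique minimum at x* = 7 with φ(x*) = 0 and φ''(x*) = 64. Laplace's method gives
  I(n) ~ e^(−n φ(x*)) · sqrt(2π / (n · φ''(x*))) = sqrt(2π / (64n)) = sqrt(π/(32n)).
This is exact: substituting u = (x − 7)·sqrt(32n) gives I(n) = (1/sqrt(32n)) ∫_{−∞}^{∞} e^(−u^2) du = sqrt(π/(32n)).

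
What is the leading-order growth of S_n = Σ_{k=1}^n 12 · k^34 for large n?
S_n ~ 12 · n^35 / 35

By integral comparison (Euler-Maclaurin), Σ_{k=1}^n 12 · k^34 = 12 · ∫_0^n x^34 dx + O(n^34) = 12 · n^35/35 + O(n^34). (Equivalently, Faulhaber's formula gives the same leading term.)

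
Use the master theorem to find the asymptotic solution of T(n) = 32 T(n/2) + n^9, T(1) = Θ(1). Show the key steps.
T(n) = Θ(n^9)

log_2 32 ≈ 5.000. f(n) = n^9 dominates n^(log_2 32) since 9 > 5.000, and the regularity condition a·f(n/b) = 32·(n/2)^9 = (32/512)·n^9 ≤ c·f(n) holds with c = 32/512 ≈ 0.0625 < 1. So this is Case 3: T(n) = Θ(f(n)) = Θ(n^9).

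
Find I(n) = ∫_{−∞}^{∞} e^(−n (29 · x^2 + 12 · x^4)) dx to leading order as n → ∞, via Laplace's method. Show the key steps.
I(n) ~ sqrt(π/(29n))

φ(x) = 29 · x^2 + 12 · x^4 has its unique global minimum at x* = 0 (since φ'(x) = 58x + 48x^3 = 0 only at x = 0 for real x with both coefficients positive, and φ → ∞ as |x| → ∞). At x* = 0, φ(0) = 0 and φ''(0) = 58. Laplace's method then gives
  I(n) ~ sqrt(2π / (n · φ''(0))) · e^(−n φ(0)) = sqrt(2π / (58n)) = sqrt(π/(29n)).
The 12 · x^4 term contributes only at subleading order (an O(1/n) relative correction).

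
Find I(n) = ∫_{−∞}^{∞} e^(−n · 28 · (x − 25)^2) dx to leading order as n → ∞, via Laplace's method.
I(n) = sqrt(π/(28n))

Here φ(x) = 28 · (x − 25)^2 has its unique minimum at x* = 25 with φ(x*) = 0 and φ''(x*) = 56. Laplace's method gives
  I(n) ~ e^(−n φ(x*)) · sqrt(2π / (n · φ''(x*))) = sqrt(2π / (56n)) = sqrt(π/(28n)).
This is exact: substituting u = (x − 25)·sqrt(28n) gives I(n) = (1/sqrt(28n)) ∫_{−∞}^{∞} e^(−u^2) du = sqrt(π/(28n)).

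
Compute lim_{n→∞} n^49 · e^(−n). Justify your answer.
lim = 0

Exponentials with base > 1 dominate every fixed polynomial: for any fixed c, n^c / e^n → 0 as n → ∞ (e.g. by the ratio test, or since e^n grows faster than any power of n). Hence n^49 · e^(−n) = n^49 / e^n → 0.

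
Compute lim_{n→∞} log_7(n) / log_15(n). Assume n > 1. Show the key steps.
lim = ln(15) / ln(7) = log_7(15)

Change of base: log_7(n) = ln n / ln 7 and log_15(n) = ln n / ln 15. The ratio is (ln n / ln 7) · (ln 15 / ln n) = ln 15 / ln 7, a constant independent of n. So the limit is ln 15 / ln 7 = log_7(15).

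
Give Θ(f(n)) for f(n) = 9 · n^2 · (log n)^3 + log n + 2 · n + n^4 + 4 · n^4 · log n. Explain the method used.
f(n) ∈ Θ(n^4 · log n)

Compare the terms by growth order. For large n, n^a · (log n)^b dominates n^a' · (log n)^b' iff a > a', or (a = a' and b > b'). Ranking the 5 terms shows the dominant one is 4 · n^4 · log n. Hence f(n) ∈ Θ(n^4 · log n).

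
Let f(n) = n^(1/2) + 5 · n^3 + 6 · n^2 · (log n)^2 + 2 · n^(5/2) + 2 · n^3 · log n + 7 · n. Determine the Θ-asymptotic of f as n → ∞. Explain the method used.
f(n) ∈ Θ(n^3 · log n)

Compare the terms by growth order. For large n, n^a · (log n)^b dominates n^a' · (log n)^b' iff a > a', or (a = a' and b > b'). Ranking the 6 terms shows the dominant one is 2 · n^3 · log n. Hence f(n) ∈ Θ(n^3 · log n).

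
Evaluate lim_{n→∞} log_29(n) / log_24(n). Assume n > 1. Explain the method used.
lim = ln(24) / ln(29) = log_29(24)

Change of base: log_29(n) = ln n / ln 29 and log_24(n) = ln n / ln 24. The ratio is (ln n / ln 29) · (ln 24 / ln n) = ln 24 / ln 29, a constant independent of n. So the limit is ln 24 / ln 29 = log_29(24).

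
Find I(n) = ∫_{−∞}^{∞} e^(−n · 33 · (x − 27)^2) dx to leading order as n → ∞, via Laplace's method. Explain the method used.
I(n) = sqrt(π/(33n))

Here φ(x) = 33 · (x − 27)^2 has its unique minimum at x* = 27 with φ(x*) = 0 and φ''(x*) = 66. Laplace's method gives
  I(n) ~ e^(−n φ(x*)) · sqrt(2π / (n · φ''(x*))) = sqrt(2π / (66n)) = sqrt(π/(33n)).
This is exact: substituting u = (x − 27)·sqrt(33n) gives I(n) = (1/sqrt(33n)) ∫_{−∞}^{∞} e^(−u^2) du = sqrt(π/(33n)).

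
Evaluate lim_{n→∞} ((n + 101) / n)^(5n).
lim = e^505

Rewrite as (1 + 101/n)^(5n). By the standard limit (1 + x/n)^n → e^x, we have (1 + 101/n)^n → e^101, and raising to the 5th power gives e^505.
More precisely, ln[(1 + 101/n)^(5n)] = 5n · ln(1 + 101/n) = 5n · (101/n + O(1/n^2)) = 505 + O(1/n) → 505.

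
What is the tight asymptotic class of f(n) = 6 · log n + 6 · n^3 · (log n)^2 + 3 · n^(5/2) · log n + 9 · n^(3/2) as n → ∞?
f(n) ∈ Θ(n^3 · (log n)^2)

Compare the terms by growth order. For large n, n^a · (log n)^b dominates n^a' · (log n)^b' iff a > a', or (a = a' and b > b'). Ranking the 4 terms shows the dominant one is 6 · n^3 · (log n)^2. Hence f(n) ∈ Θ(n^3 · (log n)^2).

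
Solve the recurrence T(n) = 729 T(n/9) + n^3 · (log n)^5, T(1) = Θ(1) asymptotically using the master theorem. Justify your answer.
T(n) = Θ(n^3 · (log n)^6)

Here log_9 729 = 3 and f(n) = n^3 · (log n)^5 = Θ(n^(log_9 729) · (log n)^5). This is the extended Case 2 of the master theorem (f matches the critical exponent up to log factors), giving T(n) = Θ(n^(log_9 729) · (log n)^(5+1)) = Θ(n^3 · (log n)^6).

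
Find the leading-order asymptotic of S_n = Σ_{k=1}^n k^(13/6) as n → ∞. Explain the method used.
S_n ~ (6/19) · n^(19/6)

Integral comparison: Σ_{k=1}^n k^(13/6) = ∫_0^n x^(13/6) dx + O(n^(13/6)). The integral is n^(1 + 13/6) / (1 + 13/6) = n^((13+6)/6) / ((13+6)/6) = (6/19) · n^(19/6).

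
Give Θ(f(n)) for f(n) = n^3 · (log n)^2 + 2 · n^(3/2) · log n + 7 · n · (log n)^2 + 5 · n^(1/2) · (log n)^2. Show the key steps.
f(n) ∈ Θ(n^3 · (log n)^2)

Compare the terms by growth order. For large n, n^a · (log n)^b dominates n^a' · (log n)^b' iff a > a', or (a = a' and b > b'). Ranking the 4 terms shows the dominant one is n^3 · (log n)^2. Hence f(n) ∈ Θ(n^3 · (log n)^2).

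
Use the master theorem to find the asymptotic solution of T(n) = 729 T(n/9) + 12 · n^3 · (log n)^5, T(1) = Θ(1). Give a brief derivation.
T(n) = Θ(n^3 · (log n)^6)

Here log_9 729 = 3 and f(n) = 12 · n^3 · (log n)^5 = Θ(n^(log_9 729) · (log n)^5). This is the extended Case 2 of the master theorem (f matches the critical exponent up to log factors), giving T(n) = Θ(n^(log_9 729) · (log n)^(5+1)) = Θ(n^3 · (log n)^6).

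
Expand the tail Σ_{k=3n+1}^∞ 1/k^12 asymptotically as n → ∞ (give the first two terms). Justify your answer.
Σ_{k>3n} 1/k^12 = 1/(11 · (3n)^11) − 1/(2 · (3n)^12) + O(1/(3n)^13)

Compare to the integral: ∫_{3n}^∞ x^(−12) dx = [−x^(−11)/11]_{3n}^∞ = 1/((12−1)·(3n)^11). The Euler-Maclaurin correction adds −f(3n)/2 = −1/(2·(3n)^12). Euler-Maclaurin then gives
  Σ_{k>3n} 1/k^12 = ∫_{3n}^∞ dx/x^12 − 1/(2·(3n)^12) + O(1/(3n)^13).
(Equivalently this is ζ(12) − Σ_{k≤3n} 1/k^12.)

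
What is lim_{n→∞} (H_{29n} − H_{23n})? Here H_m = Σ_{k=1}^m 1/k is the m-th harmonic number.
lim = ln(29/23)

Euler-Maclaurin gives H_m = ln m + γ + 1/(2m) + O(1/m^2). The γ and O(1/m) terms cancel in the difference:
  H_{29n} − H_{23n} = ln(29n) − ln(23n) + O(1/n) = ln(29/23) + O(1/n).
Hence the limit is ln(29/23).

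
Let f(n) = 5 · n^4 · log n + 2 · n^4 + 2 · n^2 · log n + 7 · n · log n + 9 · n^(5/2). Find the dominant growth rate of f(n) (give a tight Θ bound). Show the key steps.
f(n) ∈ Θ(n^4 · log n)

Compare the terms by growth order. For large n, n^a · (log n)^b dominates n^a' · (log n)^b' iff a > a', or (a = a' and b > b'). Ranking the 5 terms shows the dominant one is 5 · n^4 · log n. Hence f(n) ∈ Θ(n^4 · log n).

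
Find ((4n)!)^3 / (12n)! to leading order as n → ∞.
((4n)!)^3/(12n)! ~ ((2π·4n)^(2/2) / sqrt(3)) · 3^(−3·4n)  →  0

Write N = 4n. Stirling: N! ~ sqrt(2π N)(N/e)^N and (3N)! ~ sqrt(2π·3N)·(3N/e)^(3N).
  (N!)^3/(3N)! ~ (2π N)^(3/2) (N/e)^(3N) / [sqrt(2π·3N) (3N/e)^(3N)]
     = (2π N)^(3/2) / sqrt(2π·3N) · (N/(3N))^(3N)
     = (2π N)^((3−1)/2) / sqrt(3) · 3^(−3N).
Since 3^3 > 1, the factor 3^(−3N) decays exponentially, so the ratio → 0. Substituting N = 4n gives the stated form.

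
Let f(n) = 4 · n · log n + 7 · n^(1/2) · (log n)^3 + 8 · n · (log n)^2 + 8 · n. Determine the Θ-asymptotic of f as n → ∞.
f(n) ∈ Θ(n · (log n)^2)

Compare the terms by growth order. For large n, n^a · (log n)^b dominates n^a' · (log n)^b' iff a > a', or (a = a' and b > b'). Ranking the 4 terms shows the dominant one is 8 · n · (log n)^2. Hence f(n) ∈ Θ(n · (log n)^2).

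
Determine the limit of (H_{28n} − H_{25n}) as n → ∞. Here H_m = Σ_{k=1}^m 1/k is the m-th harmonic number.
lim = ln(28/25)

Euler-Maclaurin gives H_m = ln m + γ + 1/(2m) + O(1/m^2). The γ and O(1/m) terms cancel in the difference:
  H_{28n} − H_{25n} = ln(28n) − ln(25n) + O(1/n) = ln(28/25) + O(1/n).
Hence the limit is ln(28/25).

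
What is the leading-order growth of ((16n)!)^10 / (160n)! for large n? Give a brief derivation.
((16n)!)^10/(160n)! ~ ((2π·16n)^(9/2) / sqrt(10)) · 10^(−10·16n)  →  0

Write N = 16n. Stirling: N! ~ sqrt(2π N)(N/e)^N and (10N)! ~ sqrt(2π·10N)·(10N/e)^(10N).
  (N!)^10/(10N)! ~ (2π N)^(10/2) (N/e)^(10N) / [sqrt(2π·10N) (10N/e)^(10N)]
     = (2π N)^(10/2) / sqrt(2π·10N) · (N/(10N))^(10N)
     = (2π N)^((10−1)/2) / sqrt(10) · 10^(−10N).
Since 10^10 > 1, the factor 10^(−10N) decays exponentially, so the ratio → 0. Substituting N = 16n gives the stated form.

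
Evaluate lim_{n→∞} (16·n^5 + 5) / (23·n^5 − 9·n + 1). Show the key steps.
lim = 16/23

For large n the leading n^5 terms dominate both numerator and denominator. Dividing top and bottom by n^5, every other term tends to 0, leaving 16/23.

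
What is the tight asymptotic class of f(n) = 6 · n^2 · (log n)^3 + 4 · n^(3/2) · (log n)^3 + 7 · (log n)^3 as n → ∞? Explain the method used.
f(n) ∈ Θ(n^2 · (log n)^3)

Compare the terms by growth order. For large n, n^a · (log n)^b dominates n^a' · (log n)^b' iff a > a', or (a = a' and b > b'). Ranking the 3 terms shows the dominant one is 6 · n^2 · (log n)^3. Hence f(n) ∈ Θ(n^2 · (log n)^3).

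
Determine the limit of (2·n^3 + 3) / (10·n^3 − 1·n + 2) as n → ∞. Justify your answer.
lim = 2/10 = 1/5

For large n the leading n^3 terms dominate both numerator and denominator. Dividing top and bottom by n^3, every other term tends to 0, leaving 2/10 = 1/5.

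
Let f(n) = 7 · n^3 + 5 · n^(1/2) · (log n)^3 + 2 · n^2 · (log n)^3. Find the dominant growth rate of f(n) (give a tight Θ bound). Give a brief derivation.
f(n) ∈ Θ(n^3)

Compare the terms by growth order. For large n, n^a · (log n)^b dominates n^a' · (log n)^b' iff a > a', or (a = a' and b > b'). Ranking the 3 terms shows the dominant one is 7 · n^3. Hence f(n) ∈ Θ(n^3).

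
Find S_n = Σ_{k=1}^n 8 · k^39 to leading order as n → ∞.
S_n ~ n^40 / 5

By integral comparison (Euler-Maclaurin), Σ_{k=1}^n 8 · k^39 = 8 · ∫_0^n x^39 dx + O(n^39) = 8 · n^40/40 = n^40 / 5 + O(n^39). (Equivalently, Faulhaber's formula gives the same leading term.)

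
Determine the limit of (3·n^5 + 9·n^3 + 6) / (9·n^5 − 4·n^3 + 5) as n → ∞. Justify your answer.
lim = 3/9 = 1/3

For large n the leading n^5 terms dominate both numerator and denominator. Dividing top and bottom by n^5, every other term tends to 0, leaving 3/9 = 1/3.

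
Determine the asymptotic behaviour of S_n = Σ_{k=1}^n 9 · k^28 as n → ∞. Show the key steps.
S_n ~ 9 · n^29 / 29

By integral comparison (Euler-Maclaurin), Σ_{k=1}^n 9 · k^28 = 9 · ∫_0^n x^28 dx + O(n^28) = 9 · n^29/29 + O(n^28). (Equivalently, Faulhaber's formula gives the same leading term.)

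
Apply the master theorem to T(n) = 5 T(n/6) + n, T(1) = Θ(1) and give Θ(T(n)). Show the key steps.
T(n) = Θ(n)

log_6 5 ≈ 0.898. f(n) = n dominates n^(log_6 5) since 1 > 0.898, and the regularity condition a·f(n/b) = 5·(n/6)^1 = (5/6)·n ≤ c·f(n) holds with c = 5/6 ≈ 0.833 < 1. So this is Case 3: T(n) = Θ(f(n)) = Θ(n).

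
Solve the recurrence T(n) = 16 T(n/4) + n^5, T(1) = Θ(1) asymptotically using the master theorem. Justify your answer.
T(n) = Θ(n^5)

log_4 16 ≈ 2.000. f(n) = n^5 dominates n^(log_4 16) since 5 > 2.000, and the regularity condition a·f(n/b) = 16·(n/4)^5 = (16/1024)·n^5 ≤ c·f(n) holds with c = 16/1024 ≈ 0.0156 < 1. So this is Case 3: T(n) = Θ(f(n)) = Θ(n^5).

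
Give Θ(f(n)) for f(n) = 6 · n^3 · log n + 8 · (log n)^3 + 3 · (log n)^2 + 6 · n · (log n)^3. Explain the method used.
f(n) ∈ Θ(n^3 · log n)

Compare the terms by growth order. For large n, n^a · (log n)^b dominates n^a' · (log n)^b' iff a > a', or (a = a' and b > b'). Ranking the 4 terms shows the dominant one is 6 · n^3 · log n. Hence f(n) ∈ Θ(n^3 · log n).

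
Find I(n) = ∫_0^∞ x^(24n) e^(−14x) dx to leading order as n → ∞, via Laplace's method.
I(n) ~ (sqrt(2π·24n) / 14) · (24n/(14e))^(24n)

Write the integrand as exp(24n ln x − 14x) and set f(x) = 24n ln x − 14x. Then f'(x) = 24n/x − 14 = 0 at x* = 24n/14, and f''(x*) = −24n/x*^2 = −14^2/(24n). Laplace's method (interior maximum) gives
  I(n) ~ e^(f(x*)) · sqrt(2π / |f''(x*)|)
        = exp(24n ln(24n/14) − 24n) · sqrt(2π · 24n / 14^2)
        = (24n/14)^(24n) e^(−24n) · sqrt(2π·24n) / 14
        = (sqrt(2π·24n) / 14) · (24n/(14e))^(24n).
This matches Γ(24n+1)/14^(24n+1) with Stirling applied to Γ.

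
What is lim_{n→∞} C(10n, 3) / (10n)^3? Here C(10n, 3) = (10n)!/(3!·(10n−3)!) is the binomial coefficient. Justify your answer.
lim = 1/3! = 1/6

With N = 10n → ∞: C(N, 3) / N^3 = [N(N−1)…(N−2)] / (3! · N^3) = (1/3!) · 1 · (1 − 1/(10n)) · (1 − 2/(10n)). Each factor → 1 as N → ∞, so the limit is 1/3! = 1/6.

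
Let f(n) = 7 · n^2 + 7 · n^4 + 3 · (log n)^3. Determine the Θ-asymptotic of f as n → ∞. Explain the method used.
f(n) ∈ Θ(n^4)

Compare the terms by growth order. For large n, n^a · (log n)^b dominates n^a' · (log n)^b' iff a > a', or (a = a' and b > b'). Ranking the 3 terms shows the dominant one is 7 · n^4. Hence f(n) ∈ Θ(n^4).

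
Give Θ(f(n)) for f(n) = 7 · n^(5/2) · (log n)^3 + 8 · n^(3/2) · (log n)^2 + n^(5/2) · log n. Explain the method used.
f(n) ∈ Θ(n^(5/2) · (log n)^3)

Compare the terms by growth order. For large n, n^a · (log n)^b dominates n^a' · (log n)^b' iff a > a', or (a = a' and b > b'). Ranking the 3 terms shows the dominant one is 7 · n^(5/2) · (log n)^3. Hence f(n) ∈ Θ(n^(5/2) · (log n)^3).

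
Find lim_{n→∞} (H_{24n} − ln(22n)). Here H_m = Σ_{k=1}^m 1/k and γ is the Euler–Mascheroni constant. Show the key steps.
lim = ln(12/11) + γ

By Euler-Maclaurin, H_m = ln m + γ + O(1/m). So
  H_{24n} − ln(22n) = ln(24n) + γ − ln(22n) + O(1/n)
                       = ln(24/22) + γ + O(1/n).
Hence the limit is ln(24/22) + γ (= ln(12/11)).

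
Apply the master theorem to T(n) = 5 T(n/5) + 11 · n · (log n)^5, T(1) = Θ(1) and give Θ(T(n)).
T(n) = Θ(n · (log n)^6)

Here log_5 5 = 1 and f(n) = 11 · n · (log n)^5 = Θ(n^(log_5 5) · (log n)^5). This is the extended Case 2 of the master theorem (f matches the critical exponent up to log factors), giving T(n) = Θ(n^(log_5 5) · (log n)^(5+1)) = Θ(n · (log n)^6).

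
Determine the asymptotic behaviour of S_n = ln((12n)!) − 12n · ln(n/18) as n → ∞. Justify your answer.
S_n ~ 12n · (ln 216 − 1) + O(ln n)

Stirling: ln((12n)!) = 12n ln(12n) − 12n + O(ln n).
  S_n = 12n ln(12n) − 12n − 12n ln(n/18) + O(ln n)
      = 12n ln(12n) − 12n ln n + 12n ln 18 − 12n + O(ln n)
      = 12n ln 12 + 12n ln 18 − 12n + O(ln n)
      = 12n (ln 216 − 1) + O(ln n).
Numerically ln(216) − 1 ≈ 4.3753.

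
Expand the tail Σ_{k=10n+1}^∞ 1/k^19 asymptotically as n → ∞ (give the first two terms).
Σ_{k>10n} 1/k^19 = 1/(18 · (10n)^18) − 1/(2 · (10n)^19) + O(1/(10n)^20)

Compare to the integral: ∫_{10n}^∞ x^(−19) dx = [−x^(−18)/18]_{10n}^∞ = 1/((19−1)·(10n)^18). The Euler-Maclaurin correction adds −f(10n)/2 = −1/(2·(10n)^19). Euler-Maclaurin then gives
  Σ_{k>10n} 1/k^19 = ∫_{10n}^∞ dx/x^19 − 1/(2·(10n)^19) + O(1/(10n)^20).
(Equivalently this is ζ(19) − Σ_{k≤10n} 1/k^19.)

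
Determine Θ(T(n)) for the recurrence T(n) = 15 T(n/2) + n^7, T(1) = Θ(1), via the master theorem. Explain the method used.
T(n) = Θ(n^7)

log_2 15 ≈ 3.907. f(n) = n^7 dominates n^(log_2 15) since 7 > 3.907, and the regularity condition a·f(n/b) = 15·(n/2)^7 = (15/128)·n^7 ≤ c·f(n) holds with c = 15/128 ≈ 0.117 < 1. So this is Case 3: T(n) = Θ(f(n)) = Θ(n^7).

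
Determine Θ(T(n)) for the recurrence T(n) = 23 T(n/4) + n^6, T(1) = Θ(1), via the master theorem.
T(n) = Θ(n^6)

log_4 23 ≈ 2.262. f(n) = n^6 dominates n^(log_4 23) since 6 > 2.262, and the regularity condition a·f(n/b) = 23·(n/4)^6 = (23/4096)·n^6 ≤ c·f(n) holds with c = 23/4096 ≈ 0.00562 < 1. So this is Case 3: T(n) = Θ(f(n)) = Θ(n^6).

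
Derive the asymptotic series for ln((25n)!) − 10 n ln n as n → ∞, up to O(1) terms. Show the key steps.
ln((25n)!) − 10 n ln n = 15 n ln n + 25(ln 25 − 1) n + (1/2) ln(2π·25n) + O(1/n)

Stirling: ln((25n)!) = 25n ln(25n) − 25n + (1/2) ln(2π·25n) + O(1/n).
Expand 25n ln(25n) = 25n (ln n + ln 25) = 25n ln n + 25n ln 25.
Subtract 10n ln n: leading term is (25 − 10) n ln n = 15 n ln n. The next term is 25n ln 25 − 25n = 25(ln 25 − 1) n. Then the (1/2) ln(2π·25n) correction.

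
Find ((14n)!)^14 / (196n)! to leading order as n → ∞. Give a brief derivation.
((14n)!)^14/(196n)! ~ ((2π·14n)^(13/2) / sqrt(14)) · 14^(−14·14n)  →  0

Write N = 14n. Stirling: N! ~ sqrt(2π N)(N/e)^N and (14N)! ~ sqrt(2π·14N)·(14N/e)^(14N).
  (N!)^14/(14N)! ~ (2π N)^(14/2) (N/e)^(14N) / [sqrt(2π·14N) (14N/e)^(14N)]
     = (2π N)^(14/2) / sqrt(2π·14N) · (N/(14N))^(14N)
     = (2π N)^((14−1)/2) / sqrt(14) · 14^(−14N).
Since 14^14 > 1, the factor 14^(−14N) decays exponentially, so the ratio → 0. Substituting N = 14n gives the stated form.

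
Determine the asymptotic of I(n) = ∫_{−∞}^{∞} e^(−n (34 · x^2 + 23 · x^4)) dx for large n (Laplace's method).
I(n) ~ sqrt(π/(34n))

φ(x) = 34 · x^2 + 23 · x^4 has its unique global minimum at x* = 0 (since φ'(x) = 68x + 92x^3 = 0 only at x = 0 for real x with both coefficients positive, and φ → ∞ as |x| → ∞). At x* = 0, φ(0) = 0 and φ''(0) = 68. Laplace's method then gives
  I(n) ~ sqrt(2π / (n · φ''(0))) · e^(−n φ(0)) = sqrt(2π / (68n)) = sqrt(π/(34n)).
The 23 · x^4 term contributes only at subleading order (an O(1/n) relative correction).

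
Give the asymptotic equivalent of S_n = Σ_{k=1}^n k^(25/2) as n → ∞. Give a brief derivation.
S_n ~ (2/27) · n^(27/2)

Integral comparison: Σ_{k=1}^n k^(25/2) = ∫_0^n x^(25/2) dx + O(n^(25/2)). The integral is n^(1 + 25/2) / (1 + 25/2) = n^((25+2)/2) / ((25+2)/2) = (2/27) · n^(27/2).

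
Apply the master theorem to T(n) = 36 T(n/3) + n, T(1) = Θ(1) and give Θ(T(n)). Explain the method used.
T(n) = Θ(n^(log_3 36))

Master theorem: compare f(n) = n to n^(log_3 36) where log_3 36 ≈ 3.262. Since 1 < log_3 36, we have f(n) = O(n^(log_3 36 − ε)) for some ε > 0 — Case 1. Hence T(n) = Θ(n^(log_3 36)).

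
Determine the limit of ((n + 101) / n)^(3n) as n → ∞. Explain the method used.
lim = e^303

Rewrite as (1 + 101/n)^(3n). By the standard limit (1 + x/n)^n → e^x, we have (1 + 101/n)^n → e^101, and raising to the 3rd power gives e^303.
More precisely, ln[(1 + 101/n)^(3n)] = 3n · ln(1 + 101/n) = 3n · (101/n + O(1/n^2)) = 303 + O(1/n) → 303.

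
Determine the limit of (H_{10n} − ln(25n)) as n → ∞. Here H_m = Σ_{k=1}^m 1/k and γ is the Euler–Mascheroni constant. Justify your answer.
lim = ln(2/5) + γ

By Euler-Maclaurin, H_m = ln m + γ + O(1/m). So
  H_{10n} − ln(25n) = ln(10n) + γ − ln(25n) + O(1/n)
                       = ln(10/25) + γ + O(1/n).
Hence the limit is ln(10/25) + γ (= ln(2/5)).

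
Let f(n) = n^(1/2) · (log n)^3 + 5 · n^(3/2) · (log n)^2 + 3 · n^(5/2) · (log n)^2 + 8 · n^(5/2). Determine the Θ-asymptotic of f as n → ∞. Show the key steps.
f(n) ∈ Θ(n^(5/2) · (log n)^2)

Compare the terms by growth order. For large n, n^a · (log n)^b dominates n^a' · (log n)^b' iff a > a', or (a = a' and b > b'). Ranking the 4 terms shows the dominant one is 3 · n^(5/2) · (log n)^2. Hence f(n) ∈ Θ(n^(5/2) · (log n)^2).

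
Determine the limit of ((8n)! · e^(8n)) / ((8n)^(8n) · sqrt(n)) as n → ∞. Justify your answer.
lim = sqrt(2π·8)

Stirling: (8n)! ~ sqrt(2π·8n) · (8n/e)^(8n). Hence
  (8n)! · e^(8n) / (8n)^(8n) ~ sqrt(2π·8n).
Dividing by sqrt(n): sqrt(2π·8n) / sqrt(n) = sqrt(2π·8) · n^((1−1)/2), so the limit is sqrt(2π·8).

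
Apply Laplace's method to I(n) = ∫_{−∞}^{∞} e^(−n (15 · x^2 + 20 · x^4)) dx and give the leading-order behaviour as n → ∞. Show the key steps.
I(n) ~ sqrt(π/(15n))

φ(x) = 15 · x^2 + 20 · x^4 has its unique global minimum at x* = 0 (since φ'(x) = 30x + 80x^3 = 0 only at x = 0 for real x with both coefficients positive, and φ → ∞ as |x| → ∞). At x* = 0, φ(0) = 0 and φ''(0) = 30. Laplace's method then gives
  I(n) ~ sqrt(2π / (n · φ''(0))) · e^(−n φ(0)) = sqrt(2π / (30n)) = sqrt(π/(15n)).
The 20 · x^4 term contributes only at subleading order (an O(1/n) relative correction).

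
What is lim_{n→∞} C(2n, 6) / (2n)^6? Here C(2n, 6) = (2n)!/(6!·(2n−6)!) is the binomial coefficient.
lim = 1/6! = 1/720

With N = 2n → ∞: C(N, 6) / N^6 = [N(N−1)…(N−5)] / (6! · N^6) = (1/6!) · 1 · (1 − 1/(2n)) · … · (1 − 5/(2n)). Each factor → 1 as N → ∞, so the limit is 1/6! = 1/720.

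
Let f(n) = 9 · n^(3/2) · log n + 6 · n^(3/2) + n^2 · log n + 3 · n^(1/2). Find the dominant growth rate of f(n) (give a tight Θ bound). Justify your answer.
f(n) ∈ Θ(n^2 · log n)

Compare the terms by growth order. For large n, n^a · (log n)^b dominates n^a' · (log n)^b' iff a > a', or (a = a' and b > b'). Ranking the 4 terms shows the dominant one is n^2 · log n. Hence f(n) ∈ Θ(n^2 · log n).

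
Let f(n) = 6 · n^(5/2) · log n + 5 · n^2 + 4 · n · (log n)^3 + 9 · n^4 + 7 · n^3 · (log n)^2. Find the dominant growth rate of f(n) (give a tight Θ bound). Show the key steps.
f(n) ∈ Θ(n^4)

Compare the terms by growth order. For large n, n^a · (log n)^b dominates n^a' · (log n)^b' iff a > a', or (a = a' and b > b'). Ranking the 5 terms shows the dominant one is 9 · n^4. Hence f(n) ∈ Θ(n^4).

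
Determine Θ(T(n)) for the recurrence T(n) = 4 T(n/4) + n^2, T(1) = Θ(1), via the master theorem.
T(n) = Θ(n^2)

log_4 4 ≈ 1.000. f(n) = n^2 dominates n^(log_4 4) since 2 > 1.000, and the regularity condition a·f(n/b) = 4·(n/4)^2 = (4/16)·n^2 ≤ c·f(n) holds with c = 4/16 ≈ 0.25 < 1. So this is Case 3: T(n) = Θ(f(n)) = Θ(n^2).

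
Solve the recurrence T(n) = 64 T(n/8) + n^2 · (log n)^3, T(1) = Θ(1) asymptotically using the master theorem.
T(n) = Θ(n^2 · (log n)^4)

Here log_8 64 = 2 and f(n) = n^2 · (log n)^3 = Θ(n^(log_8 64) · (log n)^3). This is the extended Case 2 of the master theorem (f matches the critical exponent up to log factors), giving T(n) = Θ(n^(log_8 64) · (log n)^(3+1)) = Θ(n^2 · (log n)^4).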